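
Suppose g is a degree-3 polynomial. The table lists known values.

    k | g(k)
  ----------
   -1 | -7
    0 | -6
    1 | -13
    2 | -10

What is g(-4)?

Write g(k) = ak³ + bk² + ck + d; the 4 given values yield a linear system in the 4 coefficients.
Solving, g(k) = 3k³ - 4k² - 6k - 6.
Then g(-4) = -238.

-238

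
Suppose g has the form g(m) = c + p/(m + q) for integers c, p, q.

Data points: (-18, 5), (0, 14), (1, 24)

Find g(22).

(g(m) − c)(m + q) = p for each data point; the three points give a linear system in c and q, then p follows.
Solving: c = 4, q = -2, p = -20, so g(m) = 4 − 20/(m − 2).
Then g(22) = 4 − 20/20 = 3.

3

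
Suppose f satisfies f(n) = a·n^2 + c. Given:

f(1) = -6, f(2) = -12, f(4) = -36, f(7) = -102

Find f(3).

-22

From f(1) = -6 and f(2) = -12: 1a + c = -6 and 4a + c = -12.
Subtracting: 3a = -6, so a = -2; then c = -6 − (-2)·1 = -4.
So f(n) = -2n² − 4, and f(3) = -22.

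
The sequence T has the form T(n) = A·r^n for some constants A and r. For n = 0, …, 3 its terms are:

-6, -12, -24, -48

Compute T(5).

Consecutive ratio: -12/(-6) = 2, and -24/(-12) = 2, so r = 2.
Then A·2^0 = -6 gives A = -6, and T(n) = -6·2^n.
T(5) = -6·2^5 = -192.

-192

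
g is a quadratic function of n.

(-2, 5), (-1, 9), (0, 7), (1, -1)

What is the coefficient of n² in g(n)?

-3

First differences: 4, -2, -8. Second differences: -6, -6.
Level-2 differences are constant, so g has degree 2.
Fitting a degree-2 polynomial gives g(n) = -3n² - 5n + 7.
The coefficient of n² is -3.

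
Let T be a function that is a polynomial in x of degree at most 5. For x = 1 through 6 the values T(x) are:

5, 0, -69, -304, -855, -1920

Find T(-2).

Write T(x) = ax^5 + bx^4 + cx³ + dx² + ex + p; the 6 given values yield a linear system in the 6 coefficients.
Solving, the leading coefficient vanishes, and T(x) = -2x^4 + 3x³ + 4x.
Then T(-2) = -64.

-64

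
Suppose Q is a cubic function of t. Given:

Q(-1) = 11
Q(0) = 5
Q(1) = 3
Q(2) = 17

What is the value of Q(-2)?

Write Q(t) = at³ + bt² + ct + d; the 4 given values yield a linear system in the 4 coefficients.
Solving, Q(t) = 2t³ + 2t² - 6t + 5.
Then Q(-2) = 9.

9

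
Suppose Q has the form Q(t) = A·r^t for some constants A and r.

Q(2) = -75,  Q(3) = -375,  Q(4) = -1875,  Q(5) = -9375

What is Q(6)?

Consecutive ratio: -375/(-75) = 5, and -1875/(-375) = 5, so r = 5.
Then A·5^2 = -75 gives A = -3, and Q(t) = -3·5^t.
Q(6) = -3·5^6 = -46875.

-46875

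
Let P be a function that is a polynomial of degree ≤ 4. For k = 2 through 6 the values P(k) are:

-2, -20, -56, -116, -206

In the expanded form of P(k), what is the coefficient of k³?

First differences: -18, -36, -60, -90. Second differences: -18, -24, -30. Third differences: -6, -6.
Level-3 differences are constant, so P has degree 3.
Fitting a degree-3 polynomial gives P(k) = -k³ + k + 4.
The coefficient of k³ is -1.

-1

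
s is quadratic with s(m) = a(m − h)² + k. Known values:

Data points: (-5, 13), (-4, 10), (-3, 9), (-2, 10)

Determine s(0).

18

First differences -3, -1, 1; second difference 2 = 2a, so a = 1.
Expanding, the m-coefficient is −2ah = -2h; matching it to the data gives h = -3, and then k = 9.
So s(m) = 1(m + 3)² + 9.
s(0) = 1·3² + 9 = 18.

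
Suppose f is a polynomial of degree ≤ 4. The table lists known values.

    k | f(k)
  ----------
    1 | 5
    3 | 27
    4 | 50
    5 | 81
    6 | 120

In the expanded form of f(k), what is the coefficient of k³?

Write f(k) = ak^4 + bk³ + ck² + dk + e; the 5 given values yield a linear system in the 5 coefficients.
Solving, the top 2 coefficients vanish, and f(k) = 4k² - 5k + 6.
The coefficient of k³ is 0.

0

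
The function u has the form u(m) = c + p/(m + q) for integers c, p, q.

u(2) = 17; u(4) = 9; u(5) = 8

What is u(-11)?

(u(m) − c)(m + q) = p for each data point; the three points give a linear system in c and q, then p follows.
Solving: c = 5, q = -1, p = 12, so u(m) = 5 + 12/(m − 1).
Then u(-11) = 5 + 12/(-12) = 4.

4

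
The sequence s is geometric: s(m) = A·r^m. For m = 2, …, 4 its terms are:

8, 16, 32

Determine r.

2

Consecutive ratio: 16/8 = 2, and 32/16 = 2, so r = 2.
Then A·2^2 = 8 gives A = 2, and s(m) = 2·2^m.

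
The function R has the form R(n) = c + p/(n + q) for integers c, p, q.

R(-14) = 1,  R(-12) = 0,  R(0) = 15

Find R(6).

9

(R(n) − c)(n + q) = p for each data point; the three points give a linear system in c and q, then p follows.
Solving: c = 5, q = 4, p = 40, so R(n) = 5 + 40/(n + 4).
Then R(6) = 5 + 40/10 = 9.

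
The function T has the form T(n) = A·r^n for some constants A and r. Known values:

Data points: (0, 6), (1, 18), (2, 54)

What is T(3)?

162

Consecutive ratio: 18/6 = 3, and 54/18 = 3, so r = 3.
Then A·3^0 = 6 gives A = 6, and T(n) = 6·3^n.
T(3) = 6·3^3 = 162.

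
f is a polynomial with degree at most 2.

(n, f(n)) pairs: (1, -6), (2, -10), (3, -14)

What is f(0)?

Write f(n) = an² + bn + c; the 3 given values yield a linear system in the 3 coefficients.
Solving, the leading coefficient vanishes, and f(n) = -4n - 2.
Then f(0) = -2.

-2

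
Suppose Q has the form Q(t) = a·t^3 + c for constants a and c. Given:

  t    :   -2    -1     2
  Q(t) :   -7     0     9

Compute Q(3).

From Q(-2) = -7 and Q(-1) = 0: -8a + c = -7 and -1a + c = 0.
Subtracting: 7a = 7, so a = 1; then c = -7 − 1·(-8) = 1.
So Q(t) = 1t³ + 1, and Q(3) = 28.

28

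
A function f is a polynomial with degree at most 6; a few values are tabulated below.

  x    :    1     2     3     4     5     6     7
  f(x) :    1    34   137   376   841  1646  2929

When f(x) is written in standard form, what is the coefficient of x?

First differences: 33, 103, 239, 465, 805, 1283. Second differences: 70, 136, 226, 340, 478. Third differences: 66, 90, 114, 138. Fourth differences: 24, 24, 24.
Level-4 differences are constant, so f has degree 4.
Fitting a degree-4 polynomial gives f(x) = x^4 + x³ + 4x² - x - 4.
The coefficient of x is -1.

-1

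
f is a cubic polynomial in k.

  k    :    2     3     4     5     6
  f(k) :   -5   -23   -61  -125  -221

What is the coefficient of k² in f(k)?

-1

Write f(k) = ak³ + bk² + ck + d; the 5 given values yield a linear system in the 4 coefficients.
Solving, f(k) = -k³ - k² + 6k - 5.
The coefficient of k² is -1.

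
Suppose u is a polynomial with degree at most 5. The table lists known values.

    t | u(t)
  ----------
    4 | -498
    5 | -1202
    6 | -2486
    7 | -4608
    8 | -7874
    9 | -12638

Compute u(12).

-40178

First differences: -704, -1284, -2122, -3266, -4764. Second differences: -580, -838, -1144, -1498. Third differences: -258, -306, -354. Fourth differences: -48, -48.
Level-4 differences are constant, so u has degree 4.
Fitting a degree-4 polynomial gives u(t) = -2t^4 + t³ - 3t² - 2.
Then u(12) = -40178.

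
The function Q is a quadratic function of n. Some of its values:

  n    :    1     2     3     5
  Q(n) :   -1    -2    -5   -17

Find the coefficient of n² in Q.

-1

Write Q(n) = an² + bn + c; the 4 given values yield a linear system in the 3 coefficients.
Solving, Q(n) = -n² + 2n - 2.
The coefficient of n² is -1.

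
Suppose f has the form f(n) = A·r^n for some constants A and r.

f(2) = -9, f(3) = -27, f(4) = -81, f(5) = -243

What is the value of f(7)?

Consecutive ratio: -27/(-9) = 3, and -81/(-27) = 3, so r = 3.
Then A·3^2 = -9 gives A = -1, and f(n) = -1·3^n.
f(7) = -1·3^7 = -2187.

-2187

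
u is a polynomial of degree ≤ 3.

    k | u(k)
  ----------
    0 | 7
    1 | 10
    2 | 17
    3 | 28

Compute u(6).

85

Write u(k) = ak³ + bk² + ck + d; the 4 given values yield a linear system in the 4 coefficients.
Solving, the leading coefficient vanishes, and u(k) = 2k² + k + 7.
Then u(6) = 85.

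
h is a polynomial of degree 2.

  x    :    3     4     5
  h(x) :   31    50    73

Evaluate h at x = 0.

Write h(x) = ax² + bx + c; the 3 given values yield a linear system in the 3 coefficients.
Solving, h(x) = 2x² + 5x - 2.
Then h(0) = -2.

-2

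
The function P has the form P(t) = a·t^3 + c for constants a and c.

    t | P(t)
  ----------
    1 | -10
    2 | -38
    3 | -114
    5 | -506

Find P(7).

From P(1) = -10 and P(2) = -38: 1a + c = -10 and 8a + c = -38.
Subtracting: 7a = -28, so a = -4; then c = -10 − (-4)·1 = -6.
So P(t) = -4t³ − 6, and P(7) = -1378.

-1378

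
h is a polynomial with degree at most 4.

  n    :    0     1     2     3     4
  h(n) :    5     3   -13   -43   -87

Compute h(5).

-145

Write h(n) = an^4 + bn³ + cn² + dn + e; the 5 given values yield a linear system in the 5 coefficients.
Solving, the top 2 coefficients vanish, and h(n) = -7n² + 5n + 5.
Then h(5) = -145.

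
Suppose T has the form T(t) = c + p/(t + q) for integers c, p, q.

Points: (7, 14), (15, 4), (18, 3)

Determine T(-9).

(T(t) − c)(t + q) = p for each data point; the three points give a linear system in c and q, then p follows.
Solving: c = -1, q = -3, p = 60, so T(t) = -1 + 60/(t − 3).
Then T(-9) = -1 + 60/(-12) = -6.

-6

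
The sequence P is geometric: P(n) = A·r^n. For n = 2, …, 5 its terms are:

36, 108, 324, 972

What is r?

Consecutive ratio: 108/36 = 3, and 324/108 = 3, so r = 3.
Then A·3^2 = 36 gives A = 4, and P(n) = 4·3^n.

3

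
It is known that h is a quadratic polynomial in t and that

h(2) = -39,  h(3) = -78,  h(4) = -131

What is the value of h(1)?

-14

Write h(t) = at² + bt + c; the 3 given values yield a linear system in the 3 coefficients.
Solving, h(t) = -7t² - 4t - 3.
Then h(1) = -14.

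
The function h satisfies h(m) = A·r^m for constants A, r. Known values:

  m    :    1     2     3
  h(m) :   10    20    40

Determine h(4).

Consecutive ratio: 20/10 = 2, and 40/20 = 2, so r = 2.
Then A·2^1 = 10 gives A = 5, and h(m) = 5·2^m.
h(4) = 5·2^4 = 80.

80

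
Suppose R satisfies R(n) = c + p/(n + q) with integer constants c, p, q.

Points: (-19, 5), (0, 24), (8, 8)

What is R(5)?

9

(R(n) − c)(n + q) = p for each data point; the three points give a linear system in c and q, then p follows.
Solving: c = 6, q = 1, p = 18, so R(n) = 6 + 18/(n + 1).
Then R(5) = 6 + 18/6 = 9.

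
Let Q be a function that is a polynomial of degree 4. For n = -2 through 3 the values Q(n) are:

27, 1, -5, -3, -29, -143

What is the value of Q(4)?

-429

Write Q(n) = an^4 + bn³ + cn² + dn + e; the 6 given values yield a linear system in the 5 coefficients.
Solving, Q(n) = -n^4 - 4n³ + 5n² + 2n - 5.
Then Q(4) = -429.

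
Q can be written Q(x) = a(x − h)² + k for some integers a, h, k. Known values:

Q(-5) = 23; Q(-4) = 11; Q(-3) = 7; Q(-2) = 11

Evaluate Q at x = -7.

71

First differences -12, -4, 4; second difference 8 = 2a, so a = 4.
Expanding, the x-coefficient is −2ah = -8h; matching it to the data gives h = -3, and then k = 7.
So Q(x) = 4(x + 3)² + 7.
Q(-7) = 4·(-4)² + 7 = 71.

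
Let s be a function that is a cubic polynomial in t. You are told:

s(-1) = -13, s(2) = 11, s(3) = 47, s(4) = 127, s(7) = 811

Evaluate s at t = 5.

Write s(t) = at³ + bt² + ct + d; the 5 given values yield a linear system in the 4 coefficients.
Solving, s(t) = 3t³ - 5t² + 4t - 1.
Then s(5) = 269.

269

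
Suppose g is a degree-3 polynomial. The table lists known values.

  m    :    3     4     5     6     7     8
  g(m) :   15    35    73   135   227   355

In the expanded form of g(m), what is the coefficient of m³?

First differences: 20, 38, 62, 92, 128. Second differences: 18, 24, 30, 36. Third differences: 6, 6, 6.
Level-3 differences are constant, so g has degree 3.
Fitting a degree-3 polynomial gives g(m) = m³ - 3m² + 4m + 3.
The coefficient of m³ is 1.

1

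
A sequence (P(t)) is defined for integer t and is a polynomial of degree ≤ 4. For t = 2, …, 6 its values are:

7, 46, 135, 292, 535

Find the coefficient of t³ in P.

First differences: 39, 89, 157, 243. Second differences: 50, 68, 86. Third differences: 18, 18.
Level-3 differences are constant, so P has degree 3.
Fitting a degree-3 polynomial gives P(t) = 3t³ - 2t² - 8t + 7.
The coefficient of t³ is 3.

3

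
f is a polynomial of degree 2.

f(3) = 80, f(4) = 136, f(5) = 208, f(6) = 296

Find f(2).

First differences: 56, 72, 88. Second differences: 16, 16.
Level-2 differences are constant, so f has degree 2.
Fitting a degree-2 polynomial gives f(k) = 8k² + 8.
Then f(2) = 40.

40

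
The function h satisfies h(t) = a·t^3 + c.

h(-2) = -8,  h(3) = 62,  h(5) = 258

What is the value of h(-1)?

From h(-2) = -8 and h(3) = 62: -8a + c = -8 and 27a + c = 62.
Subtracting: 35a = 70, so a = 2; then c = -8 − 2·(-8) = 8.
So h(t) = 2t³ + 8, and h(-1) = 6.

6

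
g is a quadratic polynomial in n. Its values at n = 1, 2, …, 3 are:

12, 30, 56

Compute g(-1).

0

Write g(n) = an² + bn + c; the 3 given values yield a linear system in the 3 coefficients.
Solving, g(n) = 4n² + 6n + 2.
Then g(-1) = 0.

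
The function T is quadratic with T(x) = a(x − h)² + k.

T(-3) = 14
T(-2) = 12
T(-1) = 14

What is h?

First differences -2, 2; second difference 4 = 2a, so a = 2.
Expanding, the x-coefficient is −2ah = -4h; matching it to the data gives h = -2, and then k = 12.
So T(x) = 2(x + 2)² + 12.
Hence h = -2.

-2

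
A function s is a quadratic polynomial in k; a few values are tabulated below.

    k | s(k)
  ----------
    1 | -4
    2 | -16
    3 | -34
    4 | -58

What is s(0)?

2

First differences: -12, -18, -24. Second differences: -6, -6.
Level-2 differences are constant, so s has degree 2.
Fitting a degree-2 polynomial gives s(k) = -3k² - 3k + 2.
Then s(0) = 2.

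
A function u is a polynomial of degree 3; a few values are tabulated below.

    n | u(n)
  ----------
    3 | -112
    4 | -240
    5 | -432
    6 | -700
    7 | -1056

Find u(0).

8

Write u(n) = an³ + bn² + cn + d; the 5 given values yield a linear system in the 4 coefficients.
Solving, u(n) = -2n³ - 8n² + 2n + 8.
Then u(0) = 8.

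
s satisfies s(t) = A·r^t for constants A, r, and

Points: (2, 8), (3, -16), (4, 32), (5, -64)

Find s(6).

Consecutive ratio: -16/8 = -2, and 32/(-16) = -2, so r = -2.
Then A·(-2)^2 = 8 gives A = 2, and s(t) = 2·(-2)^t.
s(6) = 2·(-2)^6 = 128.

128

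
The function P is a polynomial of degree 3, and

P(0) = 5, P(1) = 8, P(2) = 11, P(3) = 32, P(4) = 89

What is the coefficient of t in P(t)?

First differences: 3, 3, 21, 57. Second differences: 0, 18, 36. Third differences: 18, 18.
Level-3 differences are constant, so P has degree 3.
Fitting a degree-3 polynomial gives P(t) = 3t³ - 9t² + 9t + 5.
The coefficient of t is 9.

9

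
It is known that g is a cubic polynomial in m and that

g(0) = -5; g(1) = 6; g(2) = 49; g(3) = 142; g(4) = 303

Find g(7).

1374

First differences: 11, 43, 93, 161. Second differences: 32, 50, 68. Third differences: 18, 18.
Level-3 differences are constant, so g has degree 3.
Fitting a degree-3 polynomial gives g(m) = 3m³ + 7m² + m - 5.
Then g(7) = 1374.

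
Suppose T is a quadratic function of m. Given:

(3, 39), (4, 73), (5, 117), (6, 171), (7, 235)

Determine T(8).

309

Write T(m) = am² + bm + c; the 5 given values yield a linear system in the 3 coefficients.
Solving, T(m) = 5m² - m - 3.
Then T(8) = 309.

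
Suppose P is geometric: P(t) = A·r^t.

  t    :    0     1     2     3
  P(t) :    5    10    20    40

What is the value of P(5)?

Consecutive ratio: 10/5 = 2, and 20/10 = 2, so r = 2.
Then A·2^0 = 5 gives A = 5, and P(t) = 5·2^t.
P(5) = 5·2^5 = 160.

160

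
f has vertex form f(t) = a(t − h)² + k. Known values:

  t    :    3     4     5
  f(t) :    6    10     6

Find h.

4

First differences 4, -4; second difference -8 = 2a, so a = -4.
Expanding, the t-coefficient is −2ah = 8h; matching it to the data gives h = 4, and then k = 10.
So f(t) = -4(t − 4)² + 10.
Hence h = 4.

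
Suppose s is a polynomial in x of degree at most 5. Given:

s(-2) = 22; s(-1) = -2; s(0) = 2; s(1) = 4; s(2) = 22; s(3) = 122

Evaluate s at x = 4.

418

Write s(x) = ax^5 + bx^4 + cx³ + dx² + ex + p; the 6 given values yield a linear system in the 6 coefficients.
Solving, the leading coefficient vanishes, and s(x) = 2x^4 - x³ - 3x² + 4x + 2.
Then s(4) = 418.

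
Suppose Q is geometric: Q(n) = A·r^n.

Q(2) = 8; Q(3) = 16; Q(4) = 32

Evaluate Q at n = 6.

128

Consecutive ratio: 16/8 = 2, and 32/16 = 2, so r = 2.
Then A·2^2 = 8 gives A = 2, and Q(n) = 2·2^n.
Q(6) = 2·2^6 = 128.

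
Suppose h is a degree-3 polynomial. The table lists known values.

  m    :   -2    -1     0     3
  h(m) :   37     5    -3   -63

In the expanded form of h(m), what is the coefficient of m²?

Write h(m) = am³ + bm² + cm + d; the 4 given values yield a linear system in the 4 coefficients.
Solving, h(m) = -3m³ + 3m² - 2m - 3.
The coefficient of m² is 3.

3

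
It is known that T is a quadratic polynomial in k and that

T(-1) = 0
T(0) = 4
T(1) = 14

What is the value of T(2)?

30

Write T(k) = ak² + bk + c; the 3 given values yield a linear system in the 3 coefficients.
Solving, T(k) = 3k² + 7k + 4.
Then T(2) = 30.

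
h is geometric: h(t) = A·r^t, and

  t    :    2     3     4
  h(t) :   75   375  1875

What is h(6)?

Consecutive ratio: 375/75 = 5, and 1875/375 = 5, so r = 5.
Then A·5^2 = 75 gives A = 3, and h(t) = 3·5^t.
h(6) = 3·5^6 = 46875.

46875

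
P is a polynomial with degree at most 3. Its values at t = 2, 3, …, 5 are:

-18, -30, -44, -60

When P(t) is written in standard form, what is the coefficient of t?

Write P(t) = at³ + bt² + ct + d; the 4 given values yield a linear system in the 4 coefficients.
Solving, the leading coefficient vanishes, and P(t) = -t² - 7t.
The coefficient of t is -7.

-7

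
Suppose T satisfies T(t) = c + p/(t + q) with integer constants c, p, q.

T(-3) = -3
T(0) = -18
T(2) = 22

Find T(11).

(T(t) − c)(t + q) = p for each data point; the three points give a linear system in c and q, then p follows.
Solving: c = 2, q = -1, p = 20, so T(t) = 2 + 20/(t − 1).
Then T(11) = 2 + 20/10 = 4.

4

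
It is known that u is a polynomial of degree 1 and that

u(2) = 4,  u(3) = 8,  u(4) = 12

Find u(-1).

-8

Write u(t) = at + b; the 3 given values yield a linear system in the 2 coefficients.
Solving, u(t) = 4t - 4.
Then u(-1) = -8.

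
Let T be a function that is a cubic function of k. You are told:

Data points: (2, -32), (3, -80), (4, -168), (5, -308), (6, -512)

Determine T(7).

-792

Write T(k) = ak³ + bk² + ck + d; the 5 given values yield a linear system in the 4 coefficients.
Solving, T(k) = -2k³ - 2k² - 8.
Then T(7) = -792.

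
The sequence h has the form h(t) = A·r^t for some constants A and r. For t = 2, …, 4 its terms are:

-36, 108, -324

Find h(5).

972

Consecutive ratio: 108/(-36) = -3, and -324/108 = -3, so r = -3.
Then A·(-3)^2 = -36 gives A = -4, and h(t) = -4·(-3)^t.
h(5) = -4·(-3)^5 = 972.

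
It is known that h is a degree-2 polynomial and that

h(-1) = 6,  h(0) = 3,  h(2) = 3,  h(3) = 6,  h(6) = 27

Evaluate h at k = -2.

11

Write h(k) = ak² + bk + c; the 5 given values yield a linear system in the 3 coefficients.
Solving, h(k) = k² - 2k + 3.
Then h(-2) = 11.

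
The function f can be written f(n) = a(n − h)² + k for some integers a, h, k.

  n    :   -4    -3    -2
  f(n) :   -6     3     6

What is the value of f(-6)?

First differences 9, 3; second difference -6 = 2a, so a = -3.
Expanding, the n-coefficient is −2ah = 6h; matching it to the data gives h = -2, and then k = 6.
So f(n) = -3(n + 2)² + 6.
f(-6) = -3·(-4)² + 6 = -42.

-42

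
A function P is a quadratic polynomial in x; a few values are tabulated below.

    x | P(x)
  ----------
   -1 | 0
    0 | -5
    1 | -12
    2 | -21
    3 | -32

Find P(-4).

Write P(x) = ax² + bx + c; the 5 given values yield a linear system in the 3 coefficients.
Solving, P(x) = -x² - 6x - 5.
Then P(-4) = 3.

3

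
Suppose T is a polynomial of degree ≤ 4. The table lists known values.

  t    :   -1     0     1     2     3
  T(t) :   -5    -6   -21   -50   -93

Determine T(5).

First differences: -1, -15, -29, -43. Second differences: -14, -14, -14.
Level-2 differences are constant, so T has degree 2.
Fitting a degree-2 polynomial gives T(t) = -7t² - 8t - 6.
Then T(5) = -221.

-221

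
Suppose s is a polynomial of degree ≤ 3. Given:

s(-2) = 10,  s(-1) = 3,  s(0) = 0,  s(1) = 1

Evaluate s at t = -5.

First differences: -7, -3, 1. Second differences: 4, 4.
Level-2 differences are constant, so s has degree 2.
Fitting a degree-2 polynomial gives s(t) = 2t² - t.
Then s(-5) = 55.

55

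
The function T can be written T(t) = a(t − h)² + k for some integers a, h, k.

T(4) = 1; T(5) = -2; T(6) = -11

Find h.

First differences -3, -9; second difference -6 = 2a, so a = -3.
Expanding, the t-coefficient is −2ah = 6h; matching it to the data gives h = 4, and then k = 1.
So T(t) = -3(t − 4)² + 1.
Hence h = 4.

4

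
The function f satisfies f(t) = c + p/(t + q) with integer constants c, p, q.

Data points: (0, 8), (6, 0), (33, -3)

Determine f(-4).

-40

(f(t) − c)(t + q) = p for each data point; the three points give a linear system in c and q, then p follows.
Solving: c = -4, q = 3, p = 36, so f(t) = -4 + 36/(t + 3).
Then f(-4) = -4 + 36/(-1) = -40.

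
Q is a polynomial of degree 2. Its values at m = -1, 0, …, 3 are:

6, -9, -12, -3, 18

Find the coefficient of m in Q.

First differences: -15, -3, 9, 21. Second differences: 12, 12, 12.
Level-2 differences are constant, so Q has degree 2.
Fitting a degree-2 polynomial gives Q(m) = 6m² - 9m - 9.
The coefficient of m is -9.

-9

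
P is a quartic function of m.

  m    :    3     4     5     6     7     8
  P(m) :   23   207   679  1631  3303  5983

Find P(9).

10007

Write P(m) = am^4 + bm³ + cm² + dm + e; the 6 given values yield a linear system in the 5 coefficients.
Solving, P(m) = 2m^4 - 4m³ - 2m² - 4m - 1.
Then P(9) = 10007.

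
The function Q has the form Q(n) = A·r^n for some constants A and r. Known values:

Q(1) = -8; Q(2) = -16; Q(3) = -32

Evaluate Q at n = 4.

-64

Consecutive ratio: -16/(-8) = 2, and -32/(-16) = 2, so r = 2.
Then A·2^1 = -8 gives A = -4, and Q(n) = -4·2^n.
Q(4) = -4·2^4 = -64.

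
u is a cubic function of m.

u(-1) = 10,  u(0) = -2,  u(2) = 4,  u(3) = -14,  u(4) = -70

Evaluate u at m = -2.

Write u(m) = am³ + bm² + cm + d; the 5 given values yield a linear system in the 4 coefficients.
Solving, u(m) = -3m³ + 8m² - m - 2.
Then u(-2) = 56.

56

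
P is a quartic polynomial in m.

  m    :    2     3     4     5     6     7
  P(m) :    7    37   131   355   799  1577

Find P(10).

First differences: 30, 94, 224, 444, 778. Second differences: 64, 130, 220, 334. Third differences: 66, 90, 114. Fourth differences: 24, 24.
Level-4 differences are constant, so P has degree 4.
Fitting a degree-4 polynomial gives P(m) = m^4 - 3m³ + 4m² + 2m - 5.
Then P(10) = 7415.

7415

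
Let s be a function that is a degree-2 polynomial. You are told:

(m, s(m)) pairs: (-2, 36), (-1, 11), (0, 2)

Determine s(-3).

77

Write s(m) = am² + bm + c; the 3 given values yield a linear system in the 3 coefficients.
Solving, s(m) = 8m² - m + 2.
Then s(-3) = 77.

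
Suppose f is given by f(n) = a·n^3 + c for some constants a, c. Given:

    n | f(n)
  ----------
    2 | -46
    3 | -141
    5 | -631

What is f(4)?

-326

From f(2) = -46 and f(3) = -141: 8a + c = -46 and 27a + c = -141.
Subtracting: 19a = -95, so a = -5; then c = -46 − (-5)·8 = -6.
So f(n) = -5n³ − 6, and f(4) = -326.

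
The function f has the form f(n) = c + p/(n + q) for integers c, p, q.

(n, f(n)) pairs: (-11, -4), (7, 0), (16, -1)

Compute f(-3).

-20

(f(n) − c)(n + q) = p for each data point; the three points give a linear system in c and q, then p follows.
Solving: c = -2, q = 2, p = 18, so f(n) = -2 + 18/(n + 2).
Then f(-3) = -2 + 18/(-1) = -20.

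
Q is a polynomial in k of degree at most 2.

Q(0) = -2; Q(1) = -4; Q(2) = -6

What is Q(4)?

-10

Write Q(k) = ak² + bk + c; the 3 given values yield a linear system in the 3 coefficients.
Solving, the leading coefficient vanishes, and Q(k) = -2k - 2.
Then Q(4) = -10.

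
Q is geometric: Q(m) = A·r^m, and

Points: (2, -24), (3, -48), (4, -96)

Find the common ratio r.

Consecutive ratio: -48/(-24) = 2, and -96/(-48) = 2, so r = 2.
Then A·2^2 = -24 gives A = -6, and Q(m) = -6·2^m.

2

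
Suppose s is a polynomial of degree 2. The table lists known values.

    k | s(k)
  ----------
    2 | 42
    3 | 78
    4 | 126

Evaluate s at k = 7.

342

Write s(k) = ak² + bk + c; the 3 given values yield a linear system in the 3 coefficients.
Solving, s(k) = 6k² + 6k + 6.
Then s(7) = 342.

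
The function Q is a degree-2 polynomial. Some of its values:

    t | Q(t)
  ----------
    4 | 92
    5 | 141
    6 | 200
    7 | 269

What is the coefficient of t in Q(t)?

4

Write Q(t) = at² + bt + c; the 4 given values yield a linear system in the 3 coefficients.
Solving, Q(t) = 5t² + 4t - 4.
The coefficient of t is 4.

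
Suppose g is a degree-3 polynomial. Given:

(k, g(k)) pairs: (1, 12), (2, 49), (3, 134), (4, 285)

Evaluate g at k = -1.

10

Write g(k) = ak³ + bk² + ck + d; the 4 given values yield a linear system in the 4 coefficients.
Solving, g(k) = 3k³ + 6k² - 2k + 5.
Then g(-1) = 10.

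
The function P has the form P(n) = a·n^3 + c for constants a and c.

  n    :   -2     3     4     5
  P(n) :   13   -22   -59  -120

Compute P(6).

From P(-2) = 13 and P(3) = -22: -8a + c = 13 and 27a + c = -22.
Subtracting: 35a = -35, so a = -1; then c = 13 − (-1)·(-8) = 5.
So P(n) = -1n³ + 5, and P(6) = -211.

-211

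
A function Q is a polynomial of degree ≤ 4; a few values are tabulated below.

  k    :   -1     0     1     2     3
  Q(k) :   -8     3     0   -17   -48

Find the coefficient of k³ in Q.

First differences: 11, -3, -17, -31. Second differences: -14, -14, -14.
Level-2 differences are constant, so Q has degree 2.
Fitting a degree-2 polynomial gives Q(k) = -7k² + 4k + 3.
The coefficient of k³ is 0.

0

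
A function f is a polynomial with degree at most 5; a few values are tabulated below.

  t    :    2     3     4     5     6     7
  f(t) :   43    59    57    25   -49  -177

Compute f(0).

5

First differences: 16, -2, -32, -74, -128. Second differences: -18, -30, -42, -54. Third differences: -12, -12, -12.
Level-3 differences are constant, so f has degree 3.
Fitting a degree-3 polynomial gives f(t) = -2t³ + 9t² + 9t + 5.
Then f(0) = 5.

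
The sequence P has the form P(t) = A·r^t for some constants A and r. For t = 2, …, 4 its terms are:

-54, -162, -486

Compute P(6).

-4374

Consecutive ratio: -162/(-54) = 3, and -486/(-162) = 3, so r = 3.
Then A·3^2 = -54 gives A = -6, and P(t) = -6·3^t.
P(6) = -6·3^6 = -4374.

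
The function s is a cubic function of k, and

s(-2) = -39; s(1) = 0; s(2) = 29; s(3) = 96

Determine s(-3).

Write s(k) = ak³ + bk² + ck + d; the 4 given values yield a linear system in the 4 coefficients.
Solving, s(k) = 3k³ + k² + 5k - 9.
Then s(-3) = -96.

-96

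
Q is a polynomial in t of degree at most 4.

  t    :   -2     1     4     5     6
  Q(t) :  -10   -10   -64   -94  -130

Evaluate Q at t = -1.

-4

Write Q(t) = at^4 + bt³ + ct² + dt + e; the 5 given values yield a linear system in the 5 coefficients.
Solving, the top 2 coefficients vanish, and Q(t) = -3t² - 3t - 4.
Then Q(-1) = -4.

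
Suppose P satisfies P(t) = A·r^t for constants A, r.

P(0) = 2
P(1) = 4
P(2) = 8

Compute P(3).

Consecutive ratio: 4/2 = 2, and 8/4 = 2, so r = 2.
Then A·2^0 = 2 gives A = 2, and P(t) = 2·2^t.
P(3) = 2·2^3 = 16.

16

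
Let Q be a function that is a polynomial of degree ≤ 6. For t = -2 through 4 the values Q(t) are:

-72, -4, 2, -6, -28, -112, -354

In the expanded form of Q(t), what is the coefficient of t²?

-5

First differences: 68, 6, -8, -22, -84, -242. Second differences: -62, -14, -14, -62, -158. Third differences: 48, 0, -48, -96. Fourth differences: -48, -48, -48.
Level-4 differences are constant, so Q has degree 4.
Fitting a degree-4 polynomial gives Q(t) = -2t^4 + 4t³ - 5t² - 5t + 2.
The coefficient of t² is -5.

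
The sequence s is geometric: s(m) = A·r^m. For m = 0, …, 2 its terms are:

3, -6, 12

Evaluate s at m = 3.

Consecutive ratio: -6/3 = -2, and 12/(-6) = -2, so r = -2.
Then A·(-2)^0 = 3 gives A = 3, and s(m) = 3·(-2)^m.
s(3) = 3·(-2)^3 = -24.

-24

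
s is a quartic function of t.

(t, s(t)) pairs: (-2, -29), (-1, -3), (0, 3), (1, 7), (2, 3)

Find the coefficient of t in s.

4

Write s(t) = at^4 + bt³ + ct² + dt + e; the 5 given values yield a linear system in the 5 coefficients.
Solving, s(t) = -t^4 + t³ + 4t + 3.
The coefficient of t is 4.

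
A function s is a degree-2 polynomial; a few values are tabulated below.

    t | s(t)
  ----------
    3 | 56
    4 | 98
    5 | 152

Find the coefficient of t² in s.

Write s(t) = at² + bt + c; the 3 given values yield a linear system in the 3 coefficients.
Solving, s(t) = 6t² + 2.
The coefficient of t² is 6.

6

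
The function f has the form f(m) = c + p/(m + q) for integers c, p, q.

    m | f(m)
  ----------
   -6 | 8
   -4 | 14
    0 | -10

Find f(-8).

6

(f(m) − c)(m + q) = p for each data point; the three points give a linear system in c and q, then p follows.
Solving: c = 2, q = 2, p = -24, so f(m) = 2 − 24/(m + 2).
Then f(-8) = 2 − 24/(-6) = 6.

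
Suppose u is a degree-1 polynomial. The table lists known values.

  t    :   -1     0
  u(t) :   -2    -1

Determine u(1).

Write u(t) = at + b; the 2 given values yield a linear system in the 2 coefficients.
Solving, u(t) = t - 1.
Then u(1) = 0.

0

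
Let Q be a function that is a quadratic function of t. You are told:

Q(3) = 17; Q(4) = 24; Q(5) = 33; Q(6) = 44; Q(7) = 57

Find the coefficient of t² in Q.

1

First differences: 7, 9, 11, 13. Second differences: 2, 2, 2.
Level-2 differences are constant, so Q has degree 2.
Fitting a degree-2 polynomial gives Q(t) = t² + 8.
The coefficient of t² is 1.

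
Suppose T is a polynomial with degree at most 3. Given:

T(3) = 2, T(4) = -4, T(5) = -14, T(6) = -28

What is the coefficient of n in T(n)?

8

First differences: -6, -10, -14. Second differences: -4, -4.
Level-2 differences are constant, so T has degree 2.
Fitting a degree-2 polynomial gives T(n) = -2n² + 8n - 4.
The coefficient of n is 8.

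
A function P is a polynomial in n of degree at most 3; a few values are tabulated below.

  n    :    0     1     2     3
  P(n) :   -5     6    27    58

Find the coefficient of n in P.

6

Write P(n) = an³ + bn² + cn + d; the 4 given values yield a linear system in the 4 coefficients.
Solving, the leading coefficient vanishes, and P(n) = 5n² + 6n - 5.
The coefficient of n is 6.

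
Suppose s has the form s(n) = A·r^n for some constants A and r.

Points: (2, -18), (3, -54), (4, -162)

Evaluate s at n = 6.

Consecutive ratio: -54/(-18) = 3, and -162/(-54) = 3, so r = 3.
Then A·3^2 = -18 gives A = -2, and s(n) = -2·3^n.
s(6) = -2·3^6 = -1458.

-1458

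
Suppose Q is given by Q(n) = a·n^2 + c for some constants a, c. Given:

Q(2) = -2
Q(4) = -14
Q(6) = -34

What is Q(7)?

-47

From Q(2) = -2 and Q(4) = -14: 4a + c = -2 and 16a + c = -14.
Subtracting: 12a = -12, so a = -1; then c = -2 − (-1)·4 = 2.
So Q(n) = -1n² + 2, and Q(7) = -47.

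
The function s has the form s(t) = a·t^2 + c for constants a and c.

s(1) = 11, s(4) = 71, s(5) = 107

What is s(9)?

From s(1) = 11 and s(4) = 71: 1a + c = 11 and 16a + c = 71.
Subtracting: 15a = 60, so a = 4; then c = 11 − 4·1 = 7.
So s(t) = 4t² + 7, and s(9) = 331.

331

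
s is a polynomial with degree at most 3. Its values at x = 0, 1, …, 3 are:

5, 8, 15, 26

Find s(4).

41

First differences: 3, 7, 11. Second differences: 4, 4.
Level-2 differences are constant, so s has degree 2.
Fitting a degree-2 polynomial gives s(x) = 2x² + x + 5.
Then s(4) = 41.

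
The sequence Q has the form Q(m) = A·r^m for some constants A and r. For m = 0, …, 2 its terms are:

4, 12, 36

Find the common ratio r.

Consecutive ratio: 12/4 = 3, and 36/12 = 3, so r = 3.
Then A·3^0 = 4 gives A = 4, and Q(m) = 4·3^m.

3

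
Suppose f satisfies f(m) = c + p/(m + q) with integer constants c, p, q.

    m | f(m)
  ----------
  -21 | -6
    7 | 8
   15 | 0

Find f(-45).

-5

(f(m) − c)(m + q) = p for each data point; the three points give a linear system in c and q, then p follows.
Solving: c = -4, q = -3, p = 48, so f(m) = -4 + 48/(m − 3).
Then f(-45) = -4 + 48/(-48) = -5.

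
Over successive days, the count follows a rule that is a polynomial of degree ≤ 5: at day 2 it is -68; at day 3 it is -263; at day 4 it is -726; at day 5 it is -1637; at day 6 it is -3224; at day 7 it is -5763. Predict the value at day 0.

-2

Write the value at x as f(x).
First differences: -195, -463, -911, -1587, -2539. Second differences: -268, -448, -676, -952. Third differences: -180, -228, -276. Fourth differences: -48, -48.
Level-4 differences are constant, so f has degree 4.
Fitting a degree-4 polynomial gives f(x) = -2x^4 - 2x³ - 6x² + 3x - 2.
Then f(0) = -2.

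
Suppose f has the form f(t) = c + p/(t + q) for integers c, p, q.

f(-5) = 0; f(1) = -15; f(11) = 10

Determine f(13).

9

(f(t) − c)(t + q) = p for each data point; the three points give a linear system in c and q, then p follows.
Solving: c = 5, q = -3, p = 40, so f(t) = 5 + 40/(t − 3).
Then f(13) = 5 + 40/10 = 9.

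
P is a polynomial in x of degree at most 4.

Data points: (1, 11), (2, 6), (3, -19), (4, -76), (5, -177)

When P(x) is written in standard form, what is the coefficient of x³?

First differences: -5, -25, -57, -101. Second differences: -20, -32, -44. Third differences: -12, -12.
Level-3 differences are constant, so P has degree 3.
Fitting a degree-3 polynomial gives P(x) = -2x³ + 2x² + 3x + 8.
The coefficient of x³ is -2.

-2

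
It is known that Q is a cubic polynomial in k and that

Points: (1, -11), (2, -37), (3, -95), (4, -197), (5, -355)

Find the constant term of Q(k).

-5

First differences: -26, -58, -102, -158. Second differences: -32, -44, -56. Third differences: -12, -12.
Level-3 differences are constant, so Q has degree 3.
Fitting a degree-3 polynomial gives Q(k) = -2k³ - 4k² - 5.
The constant term is Q(0) = -5.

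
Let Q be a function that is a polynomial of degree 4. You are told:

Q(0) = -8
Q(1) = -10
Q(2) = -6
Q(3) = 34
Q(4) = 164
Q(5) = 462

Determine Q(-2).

14

First differences: -2, 4, 40, 130, 298. Second differences: 6, 36, 90, 168. Third differences: 30, 54, 78. Fourth differences: 24, 24.
Level-4 differences are constant, so Q has degree 4.
Fitting a degree-4 polynomial gives Q(m) = m^4 - m³ - m² - m - 8.
Then Q(-2) = 14.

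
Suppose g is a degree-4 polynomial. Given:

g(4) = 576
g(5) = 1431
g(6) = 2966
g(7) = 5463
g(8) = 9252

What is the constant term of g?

Write g(m) = am^4 + bm³ + cm² + dm + e; the 5 given values yield a linear system in the 5 coefficients.
Solving, g(m) = 2m^4 + 3m³ - 7m² - 3m - 4.
The constant term is g(0) = -4.

-4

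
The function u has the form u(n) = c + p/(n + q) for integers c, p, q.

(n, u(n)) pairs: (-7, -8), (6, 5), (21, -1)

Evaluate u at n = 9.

(u(n) − c)(n + q) = p for each data point; the three points give a linear system in c and q, then p follows.
Solving: c = -3, q = -1, p = 40, so u(n) = -3 + 40/(n − 1).
Then u(9) = -3 + 40/8 = 2.

2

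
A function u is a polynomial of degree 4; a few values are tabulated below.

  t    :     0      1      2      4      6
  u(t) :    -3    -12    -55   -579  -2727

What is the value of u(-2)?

-39

Write u(t) = at^4 + bt³ + ct² + dt + e; the 5 given values yield a linear system in the 5 coefficients.
Solving, u(t) = -2t^4 - 3t² - 4t - 3.
Then u(-2) = -39.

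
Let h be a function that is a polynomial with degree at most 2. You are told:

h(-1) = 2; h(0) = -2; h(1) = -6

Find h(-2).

6

First differences: -4, -4.
Level-1 differences are constant, so h has degree 1.
Fitting a degree-1 polynomial gives h(t) = -4t - 2.
Then h(-2) = 6.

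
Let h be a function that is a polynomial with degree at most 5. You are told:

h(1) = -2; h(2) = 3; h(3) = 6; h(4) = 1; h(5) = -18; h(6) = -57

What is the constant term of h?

-3

First differences: 5, 3, -5, -19, -39. Second differences: -2, -8, -14, -20. Third differences: -6, -6, -6.
Level-3 differences are constant, so h has degree 3.
Fitting a degree-3 polynomial gives h(t) = -t³ + 5t² - 3t - 3.
The constant term is h(0) = -3.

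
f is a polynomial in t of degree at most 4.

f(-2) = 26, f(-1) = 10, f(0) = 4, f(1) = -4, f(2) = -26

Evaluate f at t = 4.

Write f(t) = at^4 + bt³ + ct² + dt + e; the 5 given values yield a linear system in the 5 coefficients.
Solving, the leading coefficient vanishes, and f(t) = -2t³ - t² - 5t + 4.
Then f(4) = -160.

-160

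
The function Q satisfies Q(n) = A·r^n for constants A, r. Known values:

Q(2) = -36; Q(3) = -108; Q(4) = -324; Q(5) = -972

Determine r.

3

Consecutive ratio: -108/(-36) = 3, and -324/(-108) = 3, so r = 3.
Then A·3^2 = -36 gives A = -4, and Q(n) = -4·3^n.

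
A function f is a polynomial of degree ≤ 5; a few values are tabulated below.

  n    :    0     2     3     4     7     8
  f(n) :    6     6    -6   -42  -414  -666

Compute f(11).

-1974

Write f(n) = an^5 + bn^4 + cn³ + dn² + en + p; the 6 given values yield a linear system in the 6 coefficients.
Solving, the top 2 coefficients vanish, and f(n) = -2n³ + 6n² - 4n + 6.
Then f(11) = -1974.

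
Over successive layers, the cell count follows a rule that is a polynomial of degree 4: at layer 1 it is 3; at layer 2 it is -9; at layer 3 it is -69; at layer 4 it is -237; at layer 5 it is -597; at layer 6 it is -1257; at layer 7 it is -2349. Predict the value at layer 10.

Write the value at t as P(t).
First differences: -12, -60, -168, -360, -660, -1092. Second differences: -48, -108, -192, -300, -432. Third differences: -60, -84, -108, -132. Fourth differences: -24, -24, -24.
Level-4 differences are constant, so P has degree 4.
Fitting a degree-4 polynomial gives P(t) = -t^4 + t² + 3.
Then P(10) = -9897.

-9897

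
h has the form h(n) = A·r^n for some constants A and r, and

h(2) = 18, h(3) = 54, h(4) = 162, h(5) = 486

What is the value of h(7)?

Consecutive ratio: 54/18 = 3, and 162/54 = 3, so r = 3.
Then A·3^2 = 18 gives A = 2, and h(n) = 2·3^n.
h(7) = 2·3^7 = 4374.

4374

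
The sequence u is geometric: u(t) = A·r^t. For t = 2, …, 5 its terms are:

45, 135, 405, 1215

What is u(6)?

Consecutive ratio: 135/45 = 3, and 405/135 = 3, so r = 3.
Then A·3^2 = 45 gives A = 5, and u(t) = 5·3^t.
u(6) = 5·3^6 = 3645.

3645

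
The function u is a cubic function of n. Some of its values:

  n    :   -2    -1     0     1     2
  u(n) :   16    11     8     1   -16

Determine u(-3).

First differences: -5, -3, -7, -17. Second differences: 2, -4, -10. Third differences: -6, -6.
Level-3 differences are constant, so u has degree 3.
Fitting a degree-3 polynomial gives u(n) = -n³ - 2n² - 4n + 8.
Then u(-3) = 29.

29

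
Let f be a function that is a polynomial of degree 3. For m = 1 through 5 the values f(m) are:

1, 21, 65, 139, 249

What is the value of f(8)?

855

First differences: 20, 44, 74, 110. Second differences: 24, 30, 36. Third differences: 6, 6.
Level-3 differences are constant, so f has degree 3.
Fitting a degree-3 polynomial gives f(m) = m³ + 6m² - 5m - 1.
Then f(8) = 855.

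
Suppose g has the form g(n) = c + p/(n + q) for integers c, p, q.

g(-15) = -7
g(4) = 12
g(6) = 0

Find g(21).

(g(n) − c)(n + q) = p for each data point; the three points give a linear system in c and q, then p follows.
Solving: c = -6, q = -3, p = 18, so g(n) = -6 + 18/(n − 3).
Then g(21) = -6 + 18/18 = -5.

-5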